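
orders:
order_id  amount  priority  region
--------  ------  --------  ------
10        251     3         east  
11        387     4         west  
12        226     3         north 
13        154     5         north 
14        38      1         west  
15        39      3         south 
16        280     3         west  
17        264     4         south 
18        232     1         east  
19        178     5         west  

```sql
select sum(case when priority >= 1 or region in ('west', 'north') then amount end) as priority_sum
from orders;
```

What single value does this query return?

order_id=10: ✓ → 251
order_id=11: ✓ → 387
order_id=12: ✓ → 226
order_id=13: ✓ → 154
order_id=14: ✓ → 38
order_id=15: ✓ → 39
order_id=16: ✓ → 280
order_id=17: ✓ → 264
order_id=18: ✓ → 232
order_id=19: ✓ → 178
priority_sum = 251 + 387 + 226 + 154 + 38 + 39 + 280 + 264 + 232 + 178 = 2049

2049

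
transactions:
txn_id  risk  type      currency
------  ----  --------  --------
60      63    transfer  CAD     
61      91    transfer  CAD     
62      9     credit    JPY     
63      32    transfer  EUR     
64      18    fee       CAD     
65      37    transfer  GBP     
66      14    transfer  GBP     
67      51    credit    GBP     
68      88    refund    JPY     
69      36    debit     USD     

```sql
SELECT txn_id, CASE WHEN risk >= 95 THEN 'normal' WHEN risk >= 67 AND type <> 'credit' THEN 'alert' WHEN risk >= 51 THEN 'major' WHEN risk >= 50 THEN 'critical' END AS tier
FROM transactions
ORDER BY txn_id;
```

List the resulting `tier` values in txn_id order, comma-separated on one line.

txn_id=60: risk >= 51 → major
txn_id=61: risk >= 67 AND type <> 'credit' → alert
txn_id=62: (no match → NULL) → NULL
txn_id=63: (no match → NULL) → NULL
txn_id=64: (no match → NULL) → NULL
txn_id=65: (no match → NULL) → NULL
txn_id=66: (no match → NULL) → NULL
txn_id=67: risk >= 51 → major
txn_id=68: risk >= 67 AND type <> 'credit' → alert
txn_id=69: (no match → NULL) → NULL

major, alert, NULL, NULL, NULL, NULL, NULL, major, alert, NULL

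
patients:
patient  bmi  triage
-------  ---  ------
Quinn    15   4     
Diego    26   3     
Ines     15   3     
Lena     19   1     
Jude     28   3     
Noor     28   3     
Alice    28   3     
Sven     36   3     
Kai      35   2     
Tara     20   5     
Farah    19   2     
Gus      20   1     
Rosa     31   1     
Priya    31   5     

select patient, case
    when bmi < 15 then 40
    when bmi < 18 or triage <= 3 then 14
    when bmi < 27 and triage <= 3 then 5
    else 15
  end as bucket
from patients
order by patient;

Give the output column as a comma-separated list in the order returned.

14, 14, 14, 14, 14, 14, 14, 14, 14, 15, 14, 14, 14, 15

patient=Alice: bmi < 18 or triage <= 3 → 14
patient=Diego: bmi < 18 or triage <= 3 → 14
patient=Farah: bmi < 18 or triage <= 3 → 14
patient=Gus: bmi < 18 or triage <= 3 → 14
patient=Ines: bmi < 18 or triage <= 3 → 14
patient=Jude: bmi < 18 or triage <= 3 → 14
patient=Kai: bmi < 18 or triage <= 3 → 14
patient=Lena: bmi < 18 or triage <= 3 → 14
patient=Noor: bmi < 18 or triage <= 3 → 14
patient=Priya: ELSE → 15
patient=Quinn: bmi < 18 or triage <= 3 → 14
patient=Rosa: bmi < 18 or triage <= 3 → 14
patient=Sven: bmi < 18 or triage <= 3 → 14
patient=Tara: ELSE → 15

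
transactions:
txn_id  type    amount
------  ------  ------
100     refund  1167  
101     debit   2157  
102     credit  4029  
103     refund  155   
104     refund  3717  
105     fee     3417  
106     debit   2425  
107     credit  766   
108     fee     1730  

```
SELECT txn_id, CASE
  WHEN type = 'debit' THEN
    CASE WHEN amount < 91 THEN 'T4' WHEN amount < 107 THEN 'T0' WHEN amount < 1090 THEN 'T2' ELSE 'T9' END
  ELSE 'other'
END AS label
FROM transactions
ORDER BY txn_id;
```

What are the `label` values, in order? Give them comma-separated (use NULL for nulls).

other, T9, other, other, other, other, T9, other, other

txn_id=100: type='refund' → outer ELSE → other
txn_id=101: type='debit' → inner[ELSE] → T9
txn_id=102: type='credit' → outer ELSE → other
txn_id=103: type='refund' → outer ELSE → other
txn_id=104: type='refund' → outer ELSE → other
txn_id=105: type='fee' → outer ELSE → other
txn_id=106: type='debit' → inner[ELSE] → T9
txn_id=107: type='credit' → outer ELSE → other
txn_id=108: type='fee' → outer ELSE → other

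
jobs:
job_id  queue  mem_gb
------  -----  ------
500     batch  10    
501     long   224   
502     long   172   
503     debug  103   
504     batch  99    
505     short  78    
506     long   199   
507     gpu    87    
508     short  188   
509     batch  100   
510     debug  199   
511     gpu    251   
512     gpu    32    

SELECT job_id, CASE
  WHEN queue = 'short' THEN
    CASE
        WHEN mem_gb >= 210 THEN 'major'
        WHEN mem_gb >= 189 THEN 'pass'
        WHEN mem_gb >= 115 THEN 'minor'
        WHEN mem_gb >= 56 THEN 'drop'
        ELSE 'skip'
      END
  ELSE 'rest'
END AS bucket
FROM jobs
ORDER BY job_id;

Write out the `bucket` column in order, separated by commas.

rest, rest, rest, rest, rest, drop, rest, rest, minor, rest, rest, rest, rest

job_id=500: queue='batch' → outer ELSE → rest
job_id=501: queue='long' → outer ELSE → rest
job_id=502: queue='long' → outer ELSE → rest
job_id=503: queue='debug' → outer ELSE → rest
job_id=504: queue='batch' → outer ELSE → rest
job_id=505: queue='short' → inner[mem_gb >= 56] → drop
job_id=506: queue='long' → outer ELSE → rest
job_id=507: queue='gpu' → outer ELSE → rest
job_id=508: queue='short' → inner[mem_gb >= 115] → minor
job_id=509: queue='batch' → outer ELSE → rest
job_id=510: queue='debug' → outer ELSE → rest
job_id=511: queue='gpu' → outer ELSE → rest
job_id=512: queue='gpu' → outer ELSE → rest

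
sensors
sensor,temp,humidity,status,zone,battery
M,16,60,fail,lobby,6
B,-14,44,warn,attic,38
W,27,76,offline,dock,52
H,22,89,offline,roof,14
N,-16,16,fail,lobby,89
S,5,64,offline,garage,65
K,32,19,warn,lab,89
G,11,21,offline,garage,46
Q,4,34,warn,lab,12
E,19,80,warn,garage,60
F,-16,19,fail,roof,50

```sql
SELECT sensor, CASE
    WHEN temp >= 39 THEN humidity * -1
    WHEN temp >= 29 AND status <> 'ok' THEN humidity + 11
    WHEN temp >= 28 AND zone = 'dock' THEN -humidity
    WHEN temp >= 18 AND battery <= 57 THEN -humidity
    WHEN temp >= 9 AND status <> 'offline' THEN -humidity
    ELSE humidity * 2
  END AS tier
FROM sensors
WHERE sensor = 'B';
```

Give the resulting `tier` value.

sensor = B: temp=-14, humidity=44, status=warn, zone=attic, battery=38.
temp >= 39 → false
temp >= 29 AND status <> 'ok' → false
temp >= 28 AND zone = 'dock' → false
temp >= 18 AND battery <= 57 → false
temp >= 9 AND status <> 'offline' → false
No prior WHEN matched → ELSE → 88

88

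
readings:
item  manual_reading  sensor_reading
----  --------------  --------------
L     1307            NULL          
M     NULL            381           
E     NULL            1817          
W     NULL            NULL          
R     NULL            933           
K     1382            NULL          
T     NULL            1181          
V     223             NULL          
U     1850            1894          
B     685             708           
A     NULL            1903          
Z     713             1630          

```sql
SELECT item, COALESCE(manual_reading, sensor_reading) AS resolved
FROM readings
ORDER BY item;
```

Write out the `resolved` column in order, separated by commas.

item=A: manual_reading=NULL, sensor_reading=1903 → 1903
item=B: manual_reading=685 → 685
item=E: manual_reading=NULL, sensor_reading=1817 → 1817
item=K: manual_reading=1382 → 1382
item=L: manual_reading=1307 → 1307
item=M: manual_reading=NULL, sensor_reading=381 → 381
item=R: manual_reading=NULL, sensor_reading=933 → 933
item=T: manual_reading=NULL, sensor_reading=1181 → 1181
item=U: manual_reading=1850 → 1850
item=V: manual_reading=223 → 223
item=W: manual_reading=NULL, sensor_reading=NULL (all NULL) → NULL
item=Z: manual_reading=713 → 713

1903, 685, 1817, 1382, 1307, 381, 933, 1181, 1850, 223, NULL, 713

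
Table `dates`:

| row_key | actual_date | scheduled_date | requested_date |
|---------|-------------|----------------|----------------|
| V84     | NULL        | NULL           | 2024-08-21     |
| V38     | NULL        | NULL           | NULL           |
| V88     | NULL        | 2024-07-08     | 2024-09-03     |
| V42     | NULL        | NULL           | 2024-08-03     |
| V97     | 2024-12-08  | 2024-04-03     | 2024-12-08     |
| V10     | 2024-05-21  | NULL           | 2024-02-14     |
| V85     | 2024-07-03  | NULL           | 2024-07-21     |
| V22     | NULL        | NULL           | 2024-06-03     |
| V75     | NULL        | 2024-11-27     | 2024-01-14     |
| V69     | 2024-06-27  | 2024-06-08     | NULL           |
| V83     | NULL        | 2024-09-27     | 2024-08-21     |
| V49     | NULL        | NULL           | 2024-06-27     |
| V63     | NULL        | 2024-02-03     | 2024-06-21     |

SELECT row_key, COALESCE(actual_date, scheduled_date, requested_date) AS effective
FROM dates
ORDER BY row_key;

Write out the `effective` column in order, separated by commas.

row_key=V10: actual_date=2024-05-21 → 2024-05-21
row_key=V22: actual_date=NULL, scheduled_date=NULL, requested_date=2024-06-03 → 2024-06-03
row_key=V38: actual_date=NULL, scheduled_date=NULL, requested_date=NULL (all NULL) → NULL
row_key=V42: actual_date=NULL, scheduled_date=NULL, requested_date=2024-08-03 → 2024-08-03
row_key=V49: actual_date=NULL, scheduled_date=NULL, requested_date=2024-06-27 → 2024-06-27
row_key=V63: actual_date=NULL, scheduled_date=2024-02-03 → 2024-02-03
row_key=V69: actual_date=2024-06-27 → 2024-06-27
row_key=V75: actual_date=NULL, scheduled_date=2024-11-27 → 2024-11-27
row_key=V83: actual_date=NULL, scheduled_date=2024-09-27 → 2024-09-27
row_key=V84: actual_date=NULL, scheduled_date=NULL, requested_date=2024-08-21 → 2024-08-21
row_key=V85: actual_date=2024-07-03 → 2024-07-03
row_key=V88: actual_date=NULL, scheduled_date=2024-07-08 → 2024-07-08
row_key=V97: actual_date=2024-12-08 → 2024-12-08

2024-05-21, 2024-06-03, NULL, 2024-08-03, 2024-06-27, 2024-02-03, 2024-06-27, 2024-11-27, 2024-09-27, 2024-08-21, 2024-07-03, 2024-07-08, 2024-12-08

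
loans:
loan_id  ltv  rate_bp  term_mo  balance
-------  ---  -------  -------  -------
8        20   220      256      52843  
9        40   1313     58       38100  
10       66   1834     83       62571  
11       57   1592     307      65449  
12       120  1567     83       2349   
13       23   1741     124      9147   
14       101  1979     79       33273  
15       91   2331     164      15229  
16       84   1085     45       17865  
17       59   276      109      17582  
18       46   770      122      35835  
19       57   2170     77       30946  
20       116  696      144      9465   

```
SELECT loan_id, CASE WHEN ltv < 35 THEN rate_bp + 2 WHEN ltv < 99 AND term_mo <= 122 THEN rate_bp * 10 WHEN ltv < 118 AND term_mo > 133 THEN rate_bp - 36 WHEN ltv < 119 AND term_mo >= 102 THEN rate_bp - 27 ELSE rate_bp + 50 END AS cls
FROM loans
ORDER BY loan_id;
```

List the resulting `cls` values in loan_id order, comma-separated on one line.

loan_id=8: ltv < 35 → 222
loan_id=9: ltv < 99 AND term_mo <= 122 → 13130
loan_id=10: ltv < 99 AND term_mo <= 122 → 18340
loan_id=11: ltv < 118 AND term_mo > 133 → 1556
loan_id=12: ELSE → 1617
loan_id=13: ltv < 35 → 1743
loan_id=14: ELSE → 2029
loan_id=15: ltv < 118 AND term_mo > 133 → 2295
loan_id=16: ltv < 99 AND term_mo <= 122 → 10850
loan_id=17: ltv < 99 AND term_mo <= 122 → 2760
loan_id=18: ltv < 99 AND term_mo <= 122 → 7700
loan_id=19: ltv < 99 AND term_mo <= 122 → 21700
loan_id=20: ltv < 118 AND term_mo > 133 → 660

222, 13130, 18340, 1556, 1617, 1743, 2029, 2295, 10850, 2760, 7700, 21700, 660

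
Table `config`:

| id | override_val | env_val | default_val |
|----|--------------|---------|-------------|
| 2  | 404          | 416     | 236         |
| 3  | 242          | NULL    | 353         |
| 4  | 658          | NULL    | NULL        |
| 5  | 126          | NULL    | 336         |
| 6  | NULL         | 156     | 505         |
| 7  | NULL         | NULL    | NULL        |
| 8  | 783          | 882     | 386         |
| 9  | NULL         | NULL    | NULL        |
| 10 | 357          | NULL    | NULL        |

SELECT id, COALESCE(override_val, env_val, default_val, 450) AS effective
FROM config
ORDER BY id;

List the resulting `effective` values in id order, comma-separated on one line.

id=2: override_val=404 → 404
id=3: override_val=242 → 242
id=4: override_val=658 → 658
id=5: override_val=126 → 126
id=6: override_val=NULL, env_val=156 → 156
id=7: override_val=NULL, env_val=NULL, default_val=NULL, → literal 450 → 450
id=8: override_val=783 → 783
id=9: override_val=NULL, env_val=NULL, default_val=NULL, → literal 450 → 450
id=10: override_val=357 → 357

404, 242, 658, 126, 156, 450, 783, 450, 357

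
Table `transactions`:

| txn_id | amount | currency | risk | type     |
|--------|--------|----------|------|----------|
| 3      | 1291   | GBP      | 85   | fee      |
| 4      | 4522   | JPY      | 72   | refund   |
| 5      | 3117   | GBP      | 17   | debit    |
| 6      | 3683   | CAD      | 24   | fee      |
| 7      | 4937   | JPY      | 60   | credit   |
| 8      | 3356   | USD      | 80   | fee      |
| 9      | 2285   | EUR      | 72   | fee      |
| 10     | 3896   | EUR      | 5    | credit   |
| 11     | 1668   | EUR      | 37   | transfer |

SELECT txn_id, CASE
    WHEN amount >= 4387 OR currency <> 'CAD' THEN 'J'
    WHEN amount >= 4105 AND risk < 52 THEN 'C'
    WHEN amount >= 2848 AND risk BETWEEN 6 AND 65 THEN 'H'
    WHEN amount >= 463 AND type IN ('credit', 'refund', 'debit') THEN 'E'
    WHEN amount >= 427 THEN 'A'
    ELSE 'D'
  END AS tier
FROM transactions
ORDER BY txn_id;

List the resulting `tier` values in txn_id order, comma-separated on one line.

txn_id=3: amount >= 4387 OR currency <> 'CAD' → J
txn_id=4: amount >= 4387 OR currency <> 'CAD' → J
txn_id=5: amount >= 4387 OR currency <> 'CAD' → J
txn_id=6: amount >= 2848 AND risk BETWEEN 6 AND 65 → H
txn_id=7: amount >= 4387 OR currency <> 'CAD' → J
txn_id=8: amount >= 4387 OR currency <> 'CAD' → J
txn_id=9: amount >= 4387 OR currency <> 'CAD' → J
txn_id=10: amount >= 4387 OR currency <> 'CAD' → J
txn_id=11: amount >= 4387 OR currency <> 'CAD' → J

J, J, J, H, J, J, J, J, J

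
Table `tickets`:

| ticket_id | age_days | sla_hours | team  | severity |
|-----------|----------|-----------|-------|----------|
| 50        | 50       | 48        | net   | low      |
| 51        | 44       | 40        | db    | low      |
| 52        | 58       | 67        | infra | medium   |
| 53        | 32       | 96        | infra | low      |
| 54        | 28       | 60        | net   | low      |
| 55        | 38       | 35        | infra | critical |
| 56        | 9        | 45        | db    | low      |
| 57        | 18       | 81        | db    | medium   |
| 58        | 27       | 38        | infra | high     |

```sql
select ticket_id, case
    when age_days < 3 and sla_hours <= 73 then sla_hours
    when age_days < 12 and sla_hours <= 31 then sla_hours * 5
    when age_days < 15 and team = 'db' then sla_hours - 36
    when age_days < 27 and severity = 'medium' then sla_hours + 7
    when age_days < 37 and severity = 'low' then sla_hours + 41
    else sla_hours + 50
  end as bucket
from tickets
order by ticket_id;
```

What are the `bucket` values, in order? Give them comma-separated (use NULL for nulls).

98, 90, 117, 137, 101, 85, 9, 88, 88

ticket_id=50: ELSE → 98
ticket_id=51: ELSE → 90
ticket_id=52: ELSE → 117
ticket_id=53: age_days < 37 and severity = 'low' → 137
ticket_id=54: age_days < 37 and severity = 'low' → 101
ticket_id=55: ELSE → 85
ticket_id=56: age_days < 15 and team = 'db' → 9
ticket_id=57: age_days < 27 and severity = 'medium' → 88
ticket_id=58: ELSE → 88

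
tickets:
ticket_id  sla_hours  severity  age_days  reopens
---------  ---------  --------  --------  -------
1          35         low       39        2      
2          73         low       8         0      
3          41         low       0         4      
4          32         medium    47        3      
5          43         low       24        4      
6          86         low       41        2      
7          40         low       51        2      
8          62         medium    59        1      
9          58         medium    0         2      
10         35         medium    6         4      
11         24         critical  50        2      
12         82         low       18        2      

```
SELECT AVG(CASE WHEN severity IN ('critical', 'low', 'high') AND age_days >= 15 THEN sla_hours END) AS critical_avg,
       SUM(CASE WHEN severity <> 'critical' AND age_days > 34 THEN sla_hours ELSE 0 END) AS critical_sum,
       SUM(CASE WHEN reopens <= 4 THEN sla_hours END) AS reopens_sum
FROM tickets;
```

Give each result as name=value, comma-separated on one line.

[critical_avg: severity IN ('critical', 'low', 'high') AND age_days >= 15]
ticket_id=1: ✓ → 35
ticket_id=2: ✗
ticket_id=3: ✗
ticket_id=4: ✗
ticket_id=5: ✓ → 43
ticket_id=6: ✓ → 86
ticket_id=7: ✓ → 40
ticket_id=8: ✗
ticket_id=9: ✗
ticket_id=10: ✗
ticket_id=11: ✓ → 24
ticket_id=12: ✓ → 82
critical_avg = (35 + 43 + 86 + 40 + 24 + 82) / 6 = 51.6666666667
—
[critical_sum: severity <> 'critical' AND age_days > 34]
ticket_id=1: ✓ → 35
ticket_id=2: ✗
ticket_id=3: ✗
ticket_id=4: ✓ → 32
ticket_id=5: ✗
ticket_id=6: ✓ → 86
ticket_id=7: ✓ → 40
ticket_id=8: ✓ → 62
ticket_id=9: ✗
ticket_id=10: ✗
ticket_id=11: ✗
ticket_id=12: ✗
critical_sum = 35 + 32 + 86 + 40 + 62 = 255
—
[reopens_sum: reopens <= 4]
ticket_id=1: ✓ → 35
ticket_id=2: ✓ → 73
ticket_id=3: ✓ → 41
ticket_id=4: ✓ → 32
ticket_id=5: ✓ → 43
ticket_id=6: ✓ → 86
ticket_id=7: ✓ → 40
ticket_id=8: ✓ → 62
ticket_id=9: ✓ → 58
ticket_id=10: ✓ → 35
ticket_id=11: ✓ → 24
ticket_id=12: ✓ → 82
reopens_sum = 35 + 73 + 41 + 32 + 43 + 86 + 40 + 62 + 58 + 35 + 24 + 82 = 611

critical_avg=51.6666666667, critical_sum=255, reopens_sum=611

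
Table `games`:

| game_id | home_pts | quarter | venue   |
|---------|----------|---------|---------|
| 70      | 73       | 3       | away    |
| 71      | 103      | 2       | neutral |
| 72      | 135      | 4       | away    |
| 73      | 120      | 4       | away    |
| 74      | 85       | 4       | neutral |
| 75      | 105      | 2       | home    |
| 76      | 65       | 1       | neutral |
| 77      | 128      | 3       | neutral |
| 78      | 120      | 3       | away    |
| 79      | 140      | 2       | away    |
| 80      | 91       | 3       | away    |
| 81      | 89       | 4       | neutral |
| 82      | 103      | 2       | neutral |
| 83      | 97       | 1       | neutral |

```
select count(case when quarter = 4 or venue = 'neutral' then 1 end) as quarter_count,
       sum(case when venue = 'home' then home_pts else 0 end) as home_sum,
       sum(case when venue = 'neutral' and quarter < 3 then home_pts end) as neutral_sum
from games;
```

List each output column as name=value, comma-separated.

[quarter_count: quarter = 4 or venue = 'neutral']
game_id=70: ✗
game_id=71: ✓ → 1
game_id=72: ✓ → 1
game_id=73: ✓ → 1
game_id=74: ✓ → 1
game_id=75: ✗
game_id=76: ✓ → 1
game_id=77: ✓ → 1
game_id=78: ✗
game_id=79: ✗
game_id=80: ✗
game_id=81: ✓ → 1
game_id=82: ✓ → 1
game_id=83: ✓ → 1
quarter_count = COUNT(1, 1, 1, 1, 1, 1, 1, 1, 1) = 9
—
[home_sum: venue = 'home']
game_id=70: ✗
game_id=71: ✗
game_id=72: ✗
game_id=73: ✗
game_id=74: ✗
game_id=75: ✓ → 105
game_id=76: ✗
game_id=77: ✗
game_id=78: ✗
game_id=79: ✗
game_id=80: ✗
game_id=81: ✗
game_id=82: ✗
game_id=83: ✗
home_sum = 105
—
[neutral_sum: venue = 'neutral' and quarter < 3]
game_id=70: ✗
game_id=71: ✓ → 103
game_id=72: ✗
game_id=73: ✗
game_id=74: ✗
game_id=75: ✗
game_id=76: ✓ → 65
game_id=77: ✗
game_id=78: ✗
game_id=79: ✗
game_id=80: ✗
game_id=81: ✗
game_id=82: ✓ → 103
game_id=83: ✓ → 97
neutral_sum = 103 + 65 + 103 + 97 = 368

quarter_count=9, home_sum=105, neutral_sum=368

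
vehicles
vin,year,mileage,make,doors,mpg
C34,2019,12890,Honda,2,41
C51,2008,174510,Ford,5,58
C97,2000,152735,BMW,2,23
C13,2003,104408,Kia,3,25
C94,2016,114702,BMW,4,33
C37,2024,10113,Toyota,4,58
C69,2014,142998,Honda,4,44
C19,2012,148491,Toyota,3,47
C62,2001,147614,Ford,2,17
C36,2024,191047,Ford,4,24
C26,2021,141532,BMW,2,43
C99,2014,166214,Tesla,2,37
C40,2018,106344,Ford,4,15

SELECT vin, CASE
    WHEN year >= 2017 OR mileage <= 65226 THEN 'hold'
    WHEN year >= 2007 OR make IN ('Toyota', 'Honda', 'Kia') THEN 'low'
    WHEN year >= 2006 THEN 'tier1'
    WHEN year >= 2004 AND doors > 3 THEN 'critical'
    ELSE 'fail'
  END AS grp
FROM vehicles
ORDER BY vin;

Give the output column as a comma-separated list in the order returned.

vin=C13: year >= 2007 OR make IN ('Toyota', 'Honda', 'Kia') → low
vin=C19: year >= 2007 OR make IN ('Toyota', 'Honda', 'Kia') → low
vin=C26: year >= 2017 OR mileage <= 65226 → hold
vin=C34: year >= 2017 OR mileage <= 65226 → hold
vin=C36: year >= 2017 OR mileage <= 65226 → hold
vin=C37: year >= 2017 OR mileage <= 65226 → hold
vin=C40: year >= 2017 OR mileage <= 65226 → hold
vin=C51: year >= 2007 OR make IN ('Toyota', 'Honda', 'Kia') → low
vin=C62: ELSE → fail
vin=C69: year >= 2007 OR make IN ('Toyota', 'Honda', 'Kia') → low
vin=C94: year >= 2007 OR make IN ('Toyota', 'Honda', 'Kia') → low
vin=C97: ELSE → fail
vin=C99: year >= 2007 OR make IN ('Toyota', 'Honda', 'Kia') → low

low, low, hold, hold, hold, hold, hold, low, fail, low, low, fail, low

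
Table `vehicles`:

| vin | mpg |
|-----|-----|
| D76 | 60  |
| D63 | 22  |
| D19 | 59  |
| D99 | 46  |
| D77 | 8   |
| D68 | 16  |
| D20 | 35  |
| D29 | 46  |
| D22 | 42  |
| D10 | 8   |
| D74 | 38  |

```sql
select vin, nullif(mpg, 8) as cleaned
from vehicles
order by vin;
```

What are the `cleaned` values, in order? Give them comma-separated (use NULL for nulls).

vin=D10: mpg=8 vs 8: equal → NULL
vin=D19: mpg=59 vs 8: differ → 59
vin=D20: mpg=35 vs 8: differ → 35
vin=D22: mpg=42 vs 8: differ → 42
vin=D29: mpg=46 vs 8: differ → 46
vin=D63: mpg=22 vs 8: differ → 22
vin=D68: mpg=16 vs 8: differ → 16
vin=D74: mpg=38 vs 8: differ → 38
vin=D76: mpg=60 vs 8: differ → 60
vin=D77: mpg=8 vs 8: equal → NULL
vin=D99: mpg=46 vs 8: differ → 46

NULL, 59, 35, 42, 46, 22, 16, 38, 60, NULL, 46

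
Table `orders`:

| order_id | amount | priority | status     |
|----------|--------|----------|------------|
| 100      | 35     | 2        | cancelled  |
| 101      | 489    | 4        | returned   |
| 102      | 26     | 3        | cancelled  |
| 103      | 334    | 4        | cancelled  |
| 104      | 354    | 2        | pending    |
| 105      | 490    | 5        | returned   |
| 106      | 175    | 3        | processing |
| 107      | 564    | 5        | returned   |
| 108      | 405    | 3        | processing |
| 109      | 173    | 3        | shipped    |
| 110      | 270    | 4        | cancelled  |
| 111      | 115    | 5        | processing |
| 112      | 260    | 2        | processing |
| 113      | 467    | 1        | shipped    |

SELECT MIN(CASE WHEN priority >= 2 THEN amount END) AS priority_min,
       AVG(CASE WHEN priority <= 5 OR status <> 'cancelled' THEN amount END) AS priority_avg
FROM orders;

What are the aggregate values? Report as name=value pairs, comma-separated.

[priority_min: priority >= 2]
order_id=100: ✓ → 35
order_id=101: ✓ → 489
order_id=102: ✓ → 26
order_id=103: ✓ → 334
order_id=104: ✓ → 354
order_id=105: ✓ → 490
order_id=106: ✓ → 175
order_id=107: ✓ → 564
order_id=108: ✓ → 405
order_id=109: ✓ → 173
order_id=110: ✓ → 270
order_id=111: ✓ → 115
order_id=112: ✓ → 260
order_id=113: ✗
priority_min = MIN(35, 489, 26, 334, 354, 490, 175, 564, 405, 173, 270, 115, 260) = 26
—
[priority_avg: priority <= 5 OR status <> 'cancelled']
order_id=100: ✓ → 35
order_id=101: ✓ → 489
order_id=102: ✓ → 26
order_id=103: ✓ → 334
order_id=104: ✓ → 354
order_id=105: ✓ → 490
order_id=106: ✓ → 175
order_id=107: ✓ → 564
order_id=108: ✓ → 405
order_id=109: ✓ → 173
order_id=110: ✓ → 270
order_id=111: ✓ → 115
order_id=112: ✓ → 260
order_id=113: ✓ → 467
priority_avg = (35 + 489 + 26 + 334 + 354 + 490 + 175 + 564 + 405 + 173 + 270 + 115 + 260 + 467) / 14 = 296.9285714286

priority_min=26, priority_avg=296.9285714286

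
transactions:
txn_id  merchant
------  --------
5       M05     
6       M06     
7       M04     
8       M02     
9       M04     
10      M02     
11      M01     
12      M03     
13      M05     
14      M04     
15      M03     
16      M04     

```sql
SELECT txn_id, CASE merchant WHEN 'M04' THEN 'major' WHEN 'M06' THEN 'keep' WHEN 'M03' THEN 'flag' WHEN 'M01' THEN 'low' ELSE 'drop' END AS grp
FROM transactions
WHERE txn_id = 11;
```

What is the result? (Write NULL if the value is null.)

txn_id = 11: merchant=M01.
merchant='M04' → false
merchant='M06' → false
merchant='M03' → false
merchant='M01' → true → low

low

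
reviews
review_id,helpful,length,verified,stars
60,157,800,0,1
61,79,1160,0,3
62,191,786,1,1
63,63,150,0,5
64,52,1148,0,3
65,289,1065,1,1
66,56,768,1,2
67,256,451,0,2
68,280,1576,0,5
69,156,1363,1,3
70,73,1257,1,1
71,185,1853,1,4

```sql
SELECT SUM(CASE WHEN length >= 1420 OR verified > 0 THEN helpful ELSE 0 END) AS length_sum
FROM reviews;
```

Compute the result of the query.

1230

review_id=60: ✗
review_id=61: ✗
review_id=62: ✓ → 191
review_id=63: ✗
review_id=64: ✗
review_id=65: ✓ → 289
review_id=66: ✓ → 56
review_id=67: ✗
review_id=68: ✓ → 280
review_id=69: ✓ → 156
review_id=70: ✓ → 73
review_id=71: ✓ → 185
length_sum = 191 + 289 + 56 + 280 + 156 + 73 + 185 = 1230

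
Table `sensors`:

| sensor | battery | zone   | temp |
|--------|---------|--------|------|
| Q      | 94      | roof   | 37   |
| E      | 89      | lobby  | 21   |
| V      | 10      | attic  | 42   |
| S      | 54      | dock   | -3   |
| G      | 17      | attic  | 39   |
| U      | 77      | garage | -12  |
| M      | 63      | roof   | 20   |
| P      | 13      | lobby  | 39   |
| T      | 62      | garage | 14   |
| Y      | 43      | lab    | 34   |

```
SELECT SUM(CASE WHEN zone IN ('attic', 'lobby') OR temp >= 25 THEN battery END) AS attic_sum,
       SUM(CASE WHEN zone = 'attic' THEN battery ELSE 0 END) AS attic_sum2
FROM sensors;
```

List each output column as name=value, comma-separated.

[attic_sum: zone IN ('attic', 'lobby') OR temp >= 25]
sensor=Q: ✓ → 94
sensor=E: ✓ → 89
sensor=V: ✓ → 10
sensor=S: ✗
sensor=G: ✓ → 17
sensor=U: ✗
sensor=M: ✗
sensor=P: ✓ → 13
sensor=T: ✗
sensor=Y: ✓ → 43
attic_sum = 94 + 89 + 10 + 17 + 13 + 43 = 266
—
[attic_sum2: zone = 'attic']
sensor=Q: ✗
sensor=E: ✗
sensor=V: ✓ → 10
sensor=S: ✗
sensor=G: ✓ → 17
sensor=U: ✗
sensor=M: ✗
sensor=P: ✗
sensor=T: ✗
sensor=Y: ✗
attic_sum2 = 10 + 17 = 27

attic_sum=266, attic_sum2=27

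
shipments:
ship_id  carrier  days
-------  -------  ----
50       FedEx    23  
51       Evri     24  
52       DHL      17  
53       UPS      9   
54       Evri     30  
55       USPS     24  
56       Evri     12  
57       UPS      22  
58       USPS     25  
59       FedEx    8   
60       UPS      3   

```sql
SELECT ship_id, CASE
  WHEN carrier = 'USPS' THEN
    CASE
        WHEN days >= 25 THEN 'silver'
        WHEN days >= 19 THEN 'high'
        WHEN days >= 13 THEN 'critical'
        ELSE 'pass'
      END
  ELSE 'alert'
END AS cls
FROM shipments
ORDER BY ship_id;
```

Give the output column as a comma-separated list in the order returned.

ship_id=50: carrier='FedEx' → outer ELSE → alert
ship_id=51: carrier='Evri' → outer ELSE → alert
ship_id=52: carrier='DHL' → outer ELSE → alert
ship_id=53: carrier='UPS' → outer ELSE → alert
ship_id=54: carrier='Evri' → outer ELSE → alert
ship_id=55: carrier='USPS' → inner[days >= 19] → high
ship_id=56: carrier='Evri' → outer ELSE → alert
ship_id=57: carrier='UPS' → outer ELSE → alert
ship_id=58: carrier='USPS' → inner[days >= 25] → silver
ship_id=59: carrier='FedEx' → outer ELSE → alert
ship_id=60: carrier='UPS' → outer ELSE → alert

alert, alert, alert, alert, alert, high, alert, alert, silver, alert, alert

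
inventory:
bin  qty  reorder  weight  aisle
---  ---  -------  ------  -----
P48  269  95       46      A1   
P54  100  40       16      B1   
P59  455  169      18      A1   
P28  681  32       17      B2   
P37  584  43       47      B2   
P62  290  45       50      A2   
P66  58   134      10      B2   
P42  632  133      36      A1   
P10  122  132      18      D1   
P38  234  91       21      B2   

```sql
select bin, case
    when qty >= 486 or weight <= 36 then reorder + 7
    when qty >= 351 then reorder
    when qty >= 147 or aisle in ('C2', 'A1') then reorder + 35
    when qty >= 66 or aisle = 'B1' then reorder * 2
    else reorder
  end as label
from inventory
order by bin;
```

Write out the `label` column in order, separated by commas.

bin=P10: qty >= 486 or weight <= 36 → 139
bin=P28: qty >= 486 or weight <= 36 → 39
bin=P37: qty >= 486 or weight <= 36 → 50
bin=P38: qty >= 486 or weight <= 36 → 98
bin=P42: qty >= 486 or weight <= 36 → 140
bin=P48: qty >= 147 or aisle in ('C2', 'A1') → 130
bin=P54: qty >= 486 or weight <= 36 → 47
bin=P59: qty >= 486 or weight <= 36 → 176
bin=P62: qty >= 147 or aisle in ('C2', 'A1') → 80
bin=P66: qty >= 486 or weight <= 36 → 141

139, 39, 50, 98, 140, 130, 47, 176, 80, 141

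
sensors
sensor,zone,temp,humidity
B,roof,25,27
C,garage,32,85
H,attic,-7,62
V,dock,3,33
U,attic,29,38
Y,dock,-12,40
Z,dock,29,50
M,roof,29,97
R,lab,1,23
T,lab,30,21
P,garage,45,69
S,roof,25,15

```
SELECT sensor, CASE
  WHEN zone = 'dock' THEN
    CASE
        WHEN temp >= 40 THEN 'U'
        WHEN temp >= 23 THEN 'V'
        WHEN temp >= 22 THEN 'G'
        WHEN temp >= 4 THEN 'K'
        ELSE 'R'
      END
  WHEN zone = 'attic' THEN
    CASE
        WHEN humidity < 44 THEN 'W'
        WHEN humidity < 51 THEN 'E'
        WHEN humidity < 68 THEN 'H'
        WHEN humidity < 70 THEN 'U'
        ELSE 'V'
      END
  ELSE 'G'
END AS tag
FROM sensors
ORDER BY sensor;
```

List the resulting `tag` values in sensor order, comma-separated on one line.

sensor=B: zone='roof' → outer ELSE → G
sensor=C: zone='garage' → outer ELSE → G
sensor=H: zone='attic' → inner[humidity < 68] → H
sensor=M: zone='roof' → outer ELSE → G
sensor=P: zone='garage' → outer ELSE → G
sensor=R: zone='lab' → outer ELSE → G
sensor=S: zone='roof' → outer ELSE → G
sensor=T: zone='lab' → outer ELSE → G
sensor=U: zone='attic' → inner[humidity < 44] → W
sensor=V: zone='dock' → inner[ELSE] → R
sensor=Y: zone='dock' → inner[ELSE] → R
sensor=Z: zone='dock' → inner[temp >= 23] → V

G, G, H, G, G, G, G, G, W, R, R, V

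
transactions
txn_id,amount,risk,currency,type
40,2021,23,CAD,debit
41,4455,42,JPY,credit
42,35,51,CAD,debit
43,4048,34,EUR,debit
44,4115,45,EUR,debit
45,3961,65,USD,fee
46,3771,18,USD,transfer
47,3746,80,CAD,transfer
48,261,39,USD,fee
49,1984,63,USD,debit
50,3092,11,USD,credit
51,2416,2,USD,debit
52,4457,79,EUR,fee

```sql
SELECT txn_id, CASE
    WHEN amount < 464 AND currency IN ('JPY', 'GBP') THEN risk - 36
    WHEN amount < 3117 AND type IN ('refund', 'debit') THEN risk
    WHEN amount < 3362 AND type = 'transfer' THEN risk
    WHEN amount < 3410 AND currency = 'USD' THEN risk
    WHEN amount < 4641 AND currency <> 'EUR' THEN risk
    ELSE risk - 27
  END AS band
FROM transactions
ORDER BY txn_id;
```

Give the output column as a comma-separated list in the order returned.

23, 42, 51, 7, 18, 65, 18, 80, 39, 63, 11, 2, 52

txn_id=40: amount < 3117 AND type IN ('refund', 'debit') → 23
txn_id=41: amount < 4641 AND currency <> 'EUR' → 42
txn_id=42: amount < 3117 AND type IN ('refund', 'debit') → 51
txn_id=43: ELSE → 7
txn_id=44: ELSE → 18
txn_id=45: amount < 4641 AND currency <> 'EUR' → 65
txn_id=46: amount < 4641 AND currency <> 'EUR' → 18
txn_id=47: amount < 4641 AND currency <> 'EUR' → 80
txn_id=48: amount < 3410 AND currency = 'USD' → 39
txn_id=49: amount < 3117 AND type IN ('refund', 'debit') → 63
txn_id=50: amount < 3410 AND currency = 'USD' → 11
txn_id=51: amount < 3117 AND type IN ('refund', 'debit') → 2
txn_id=52: ELSE → 52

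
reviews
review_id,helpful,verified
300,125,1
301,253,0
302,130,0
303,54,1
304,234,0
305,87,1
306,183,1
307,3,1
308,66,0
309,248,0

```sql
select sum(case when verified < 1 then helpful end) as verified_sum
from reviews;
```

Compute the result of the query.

review_id=300: ✗
review_id=301: ✓ → 253
review_id=302: ✓ → 130
review_id=303: ✗
review_id=304: ✓ → 234
review_id=305: ✗
review_id=306: ✗
review_id=307: ✗
review_id=308: ✓ → 66
review_id=309: ✓ → 248
verified_sum = 253 + 130 + 234 + 66 + 248 = 931

931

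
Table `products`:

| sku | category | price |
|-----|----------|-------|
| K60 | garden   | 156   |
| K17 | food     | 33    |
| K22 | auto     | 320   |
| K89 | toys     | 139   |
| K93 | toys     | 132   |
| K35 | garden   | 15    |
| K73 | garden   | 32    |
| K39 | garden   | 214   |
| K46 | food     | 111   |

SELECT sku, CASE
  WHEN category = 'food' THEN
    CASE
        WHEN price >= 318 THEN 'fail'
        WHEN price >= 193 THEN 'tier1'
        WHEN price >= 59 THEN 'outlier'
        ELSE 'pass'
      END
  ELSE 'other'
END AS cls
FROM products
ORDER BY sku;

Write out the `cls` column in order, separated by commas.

sku=K17: category='food' → inner[ELSE] → pass
sku=K22: category='auto' → outer ELSE → other
sku=K35: category='garden' → outer ELSE → other
sku=K39: category='garden' → outer ELSE → other
sku=K46: category='food' → inner[price >= 59] → outlier
sku=K60: category='garden' → outer ELSE → other
sku=K73: category='garden' → outer ELSE → other
sku=K89: category='toys' → outer ELSE → other
sku=K93: category='toys' → outer ELSE → other

pass, other, other, other, outlier, other, other, other, other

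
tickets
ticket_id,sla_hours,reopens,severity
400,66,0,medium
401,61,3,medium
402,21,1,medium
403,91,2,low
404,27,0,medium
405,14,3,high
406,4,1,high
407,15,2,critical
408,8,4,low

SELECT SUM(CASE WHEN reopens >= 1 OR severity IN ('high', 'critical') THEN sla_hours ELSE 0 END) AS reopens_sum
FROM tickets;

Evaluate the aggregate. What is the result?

ticket_id=400: ✗
ticket_id=401: ✓ → 61
ticket_id=402: ✓ → 21
ticket_id=403: ✓ → 91
ticket_id=404: ✗
ticket_id=405: ✓ → 14
ticket_id=406: ✓ → 4
ticket_id=407: ✓ → 15
ticket_id=408: ✓ → 8
reopens_sum = 61 + 21 + 91 + 14 + 4 + 15 + 8 = 214

214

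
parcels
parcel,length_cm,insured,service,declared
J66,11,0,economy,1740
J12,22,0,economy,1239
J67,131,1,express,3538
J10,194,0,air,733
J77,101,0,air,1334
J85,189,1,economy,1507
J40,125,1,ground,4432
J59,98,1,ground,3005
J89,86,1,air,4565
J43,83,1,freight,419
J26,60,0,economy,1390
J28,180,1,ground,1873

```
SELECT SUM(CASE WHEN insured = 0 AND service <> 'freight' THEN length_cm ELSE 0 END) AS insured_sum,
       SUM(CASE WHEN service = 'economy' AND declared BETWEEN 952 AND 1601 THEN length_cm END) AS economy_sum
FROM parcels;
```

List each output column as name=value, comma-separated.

[insured_sum: insured = 0 AND service <> 'freight']
parcel=J66: ✓ → 11
parcel=J12: ✓ → 22
parcel=J67: ✗
parcel=J10: ✓ → 194
parcel=J77: ✓ → 101
parcel=J85: ✗
parcel=J40: ✗
parcel=J59: ✗
parcel=J89: ✗
parcel=J43: ✗
parcel=J26: ✓ → 60
parcel=J28: ✗
insured_sum = 11 + 22 + 194 + 101 + 60 = 388
—
[economy_sum: service = 'economy' AND declared BETWEEN 952 AND 1601]
parcel=J66: ✗
parcel=J12: ✓ → 22
parcel=J67: ✗
parcel=J10: ✗
parcel=J77: ✗
parcel=J85: ✓ → 189
parcel=J40: ✗
parcel=J59: ✗
parcel=J89: ✗
parcel=J43: ✗
parcel=J26: ✓ → 60
parcel=J28: ✗
economy_sum = 22 + 189 + 60 = 271

insured_sum=388, economy_sum=271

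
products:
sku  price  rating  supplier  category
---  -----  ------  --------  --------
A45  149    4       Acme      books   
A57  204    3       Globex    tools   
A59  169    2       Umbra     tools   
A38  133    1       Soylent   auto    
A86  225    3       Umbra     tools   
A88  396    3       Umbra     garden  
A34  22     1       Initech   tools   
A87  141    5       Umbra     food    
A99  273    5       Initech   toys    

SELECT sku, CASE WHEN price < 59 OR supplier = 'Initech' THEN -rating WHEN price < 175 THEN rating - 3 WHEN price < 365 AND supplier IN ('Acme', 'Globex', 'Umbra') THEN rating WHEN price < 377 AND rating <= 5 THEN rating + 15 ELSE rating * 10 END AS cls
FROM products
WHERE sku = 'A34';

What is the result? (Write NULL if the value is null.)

sku = A34: price=22, rating=1, supplier=Initech, category=tools.
price < 59 OR supplier = 'Initech' → true → -1

-1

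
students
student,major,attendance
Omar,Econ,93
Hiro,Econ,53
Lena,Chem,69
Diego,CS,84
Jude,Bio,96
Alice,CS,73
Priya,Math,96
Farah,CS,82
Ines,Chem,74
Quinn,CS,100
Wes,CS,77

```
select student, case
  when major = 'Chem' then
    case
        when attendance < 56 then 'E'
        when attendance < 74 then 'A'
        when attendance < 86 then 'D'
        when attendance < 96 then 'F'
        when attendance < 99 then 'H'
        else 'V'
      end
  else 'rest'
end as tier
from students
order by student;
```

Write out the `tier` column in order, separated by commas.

rest, rest, rest, rest, D, rest, A, rest, rest, rest, rest

student=Alice: major='CS' → outer ELSE → rest
student=Diego: major='CS' → outer ELSE → rest
student=Farah: major='CS' → outer ELSE → rest
student=Hiro: major='Econ' → outer ELSE → rest
student=Ines: major='Chem' → inner[attendance < 86] → D
student=Jude: major='Bio' → outer ELSE → rest
student=Lena: major='Chem' → inner[attendance < 74] → A
student=Omar: major='Econ' → outer ELSE → rest
student=Priya: major='Math' → outer ELSE → rest
student=Quinn: major='CS' → outer ELSE → rest
student=Wes: major='CS' → outer ELSE → rest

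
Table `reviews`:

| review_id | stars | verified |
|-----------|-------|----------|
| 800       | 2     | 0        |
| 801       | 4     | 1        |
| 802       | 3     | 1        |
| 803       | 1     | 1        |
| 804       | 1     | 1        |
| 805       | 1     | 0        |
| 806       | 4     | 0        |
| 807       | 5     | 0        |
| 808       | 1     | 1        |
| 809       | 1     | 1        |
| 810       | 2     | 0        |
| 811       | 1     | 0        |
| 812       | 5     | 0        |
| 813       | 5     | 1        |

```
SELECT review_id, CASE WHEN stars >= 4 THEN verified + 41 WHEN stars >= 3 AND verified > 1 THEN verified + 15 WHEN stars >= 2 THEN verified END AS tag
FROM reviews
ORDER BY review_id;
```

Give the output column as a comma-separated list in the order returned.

review_id=800: stars >= 2 → 0
review_id=801: stars >= 4 → 42
review_id=802: stars >= 2 → 1
review_id=803: (no match → NULL) → NULL
review_id=804: (no match → NULL) → NULL
review_id=805: (no match → NULL) → NULL
review_id=806: stars >= 4 → 41
review_id=807: stars >= 4 → 41
review_id=808: (no match → NULL) → NULL
review_id=809: (no match → NULL) → NULL
review_id=810: stars >= 2 → 0
review_id=811: (no match → NULL) → NULL
review_id=812: stars >= 4 → 41
review_id=813: stars >= 4 → 42

0, 42, 1, NULL, NULL, NULL, 41, 41, NULL, NULL, 0, NULL, 41, 42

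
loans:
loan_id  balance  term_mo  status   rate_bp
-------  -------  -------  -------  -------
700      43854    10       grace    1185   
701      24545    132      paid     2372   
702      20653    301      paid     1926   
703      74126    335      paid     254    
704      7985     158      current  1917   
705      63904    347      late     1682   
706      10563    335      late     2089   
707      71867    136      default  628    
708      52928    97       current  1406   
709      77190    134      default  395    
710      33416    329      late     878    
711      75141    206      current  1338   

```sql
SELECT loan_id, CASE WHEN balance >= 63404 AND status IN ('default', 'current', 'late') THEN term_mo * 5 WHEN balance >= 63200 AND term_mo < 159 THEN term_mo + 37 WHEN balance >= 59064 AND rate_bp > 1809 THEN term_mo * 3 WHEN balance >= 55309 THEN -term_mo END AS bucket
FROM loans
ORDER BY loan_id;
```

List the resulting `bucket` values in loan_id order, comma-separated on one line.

NULL, NULL, NULL, -335, NULL, 1735, NULL, 680, NULL, 670, NULL, 1030

loan_id=700: (no match → NULL) → NULL
loan_id=701: (no match → NULL) → NULL
loan_id=702: (no match → NULL) → NULL
loan_id=703: balance >= 55309 → -335
loan_id=704: (no match → NULL) → NULL
loan_id=705: balance >= 63404 AND status IN ('default', 'current', 'late') → 1735
loan_id=706: (no match → NULL) → NULL
loan_id=707: balance >= 63404 AND status IN ('default', 'current', 'late') → 680
loan_id=708: (no match → NULL) → NULL
loan_id=709: balance >= 63404 AND status IN ('default', 'current', 'late') → 670
loan_id=710: (no match → NULL) → NULL
loan_id=711: balance >= 63404 AND status IN ('default', 'current', 'late') → 1030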